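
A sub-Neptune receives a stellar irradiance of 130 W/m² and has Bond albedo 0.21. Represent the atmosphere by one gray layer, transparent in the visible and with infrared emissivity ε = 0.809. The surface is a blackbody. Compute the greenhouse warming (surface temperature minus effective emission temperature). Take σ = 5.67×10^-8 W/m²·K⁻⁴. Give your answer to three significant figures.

20.2 kelvin

The planet radiates to space at T_e = [S(1−α)/(4σ)]^(1/4) = 145.9 K.
Surface balance with a leaky layer gives σT_s⁴ = σT_e⁴·2/(2−ε), so T_s = T_e·[2/(2−0.809)]^(1/4) = 166.1 K.
The atmosphere warms the surface by 20.18 K.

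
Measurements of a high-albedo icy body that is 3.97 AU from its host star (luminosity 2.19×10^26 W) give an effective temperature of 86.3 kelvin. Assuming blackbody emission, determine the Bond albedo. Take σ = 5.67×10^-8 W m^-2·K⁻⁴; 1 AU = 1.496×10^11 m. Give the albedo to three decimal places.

Orbital distance: d = 3.97 AU = 5.939×10^11 m.
Flux at the orbit: S = L/(4πd²) = 2.19×10^26/(4π·(5.94×10^11)²) = 49.41 W m^-2.
Rearranging the radiative balance, α = 1 − 4σT⁴/S.
4σT⁴ = 4·5.67×10⁻⁸·(86.3)⁴ = 12.58 W m^-2.
1−α = 12.58/49.41 = 0.2546, so α = 0.7454.

0.745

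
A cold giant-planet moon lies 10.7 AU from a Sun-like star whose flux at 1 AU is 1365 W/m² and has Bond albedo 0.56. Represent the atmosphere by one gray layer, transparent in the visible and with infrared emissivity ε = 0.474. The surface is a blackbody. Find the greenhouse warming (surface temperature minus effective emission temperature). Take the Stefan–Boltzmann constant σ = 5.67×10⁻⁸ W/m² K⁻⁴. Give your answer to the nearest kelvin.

Flux at the orbit: S = 1365/(10.7)² = 11.92 W/m².
The planet radiates to space at T_e = [S(1−α)/(4σ)]^(1/4) = 69.35 K.
For a single slab of emissivity ε, T_s⁴ = 2T_e⁴/(2−ε); thus T_s = 69.35·(1.311)^(1/4) = 74.20 K.
Greenhouse warming: T_s − T_e = 4.852 K.

5 K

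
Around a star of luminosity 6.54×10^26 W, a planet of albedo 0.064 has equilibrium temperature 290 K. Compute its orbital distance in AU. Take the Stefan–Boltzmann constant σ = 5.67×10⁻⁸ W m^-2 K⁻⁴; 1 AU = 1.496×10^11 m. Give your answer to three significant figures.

1.16 AU

The flux needed for this T is 4σT⁴/(1−0.064) = 1714 W m^-2.
Then d = [L/(4πS)]^(1/2) = 1.743×10^11 m, i.e. 1.165 AU.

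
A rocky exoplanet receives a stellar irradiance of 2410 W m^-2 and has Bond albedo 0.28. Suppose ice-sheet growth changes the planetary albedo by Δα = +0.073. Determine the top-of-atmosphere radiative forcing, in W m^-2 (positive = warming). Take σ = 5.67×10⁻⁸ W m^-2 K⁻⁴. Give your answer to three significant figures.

TOA radiative forcing: ΔF = −S·Δα/4 = −2410·(+0.073)/4 = -43.98 W m^-2.

-44.0 W m^-2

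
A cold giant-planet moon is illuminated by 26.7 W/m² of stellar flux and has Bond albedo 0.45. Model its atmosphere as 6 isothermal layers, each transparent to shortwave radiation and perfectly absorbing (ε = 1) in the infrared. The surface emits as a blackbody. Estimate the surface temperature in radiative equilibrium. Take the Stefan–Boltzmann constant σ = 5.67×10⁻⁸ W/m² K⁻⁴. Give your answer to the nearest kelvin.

146 K

The effective emission temperature is T_e = [S(1−α)/(4σ)]^¼ = 89.70 K.
With N = 6 opaque layers, T_s = (N+1)^(1/4)·T_e = 7^(1/4)·89.70 = 145.9 K.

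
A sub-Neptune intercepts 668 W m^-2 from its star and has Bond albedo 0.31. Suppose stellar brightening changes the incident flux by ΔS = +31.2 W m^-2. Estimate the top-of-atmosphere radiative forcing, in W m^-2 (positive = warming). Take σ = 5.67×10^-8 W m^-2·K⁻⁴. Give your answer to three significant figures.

Only a fraction (1−α) is absorbed and it's spread over 4πR², so ΔF = (1−α)ΔS/4 = 5.382 W m^-2.

5.38 W m^-2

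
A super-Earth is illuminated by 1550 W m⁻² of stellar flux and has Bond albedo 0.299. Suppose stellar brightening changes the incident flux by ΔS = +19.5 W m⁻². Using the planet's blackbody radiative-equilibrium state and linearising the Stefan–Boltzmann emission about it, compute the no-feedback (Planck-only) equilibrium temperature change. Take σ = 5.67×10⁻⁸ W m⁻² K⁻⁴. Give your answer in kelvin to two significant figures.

0.83 K

Unperturbed T_e = [1550·(1−0.299)/(4σ)]^¼ = 263.1 K.
ΔF = Δ[S(1−α)]/4 = (1−0.299)·+19.5/4 = 3.417 W m⁻².
Linearising σT⁴ gives d(σT⁴)/dT = 4σT_e³ = 4.130 W m⁻² per K.
So ΔT₀ = 3.417/4.130 = 0.827 K.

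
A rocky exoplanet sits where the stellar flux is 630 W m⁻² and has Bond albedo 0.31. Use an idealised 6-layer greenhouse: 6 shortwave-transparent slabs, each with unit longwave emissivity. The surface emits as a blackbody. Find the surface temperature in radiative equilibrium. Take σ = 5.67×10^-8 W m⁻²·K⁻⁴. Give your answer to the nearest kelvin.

The effective emission temperature is T_e = [S(1−α)/(4σ)]^¼ = 209.2 K.
With N = 6 opaque layers, T_s = (N+1)^(1/4)·T_e = 7^(1/4)·209.2 = 340.3 K.

340 kelvin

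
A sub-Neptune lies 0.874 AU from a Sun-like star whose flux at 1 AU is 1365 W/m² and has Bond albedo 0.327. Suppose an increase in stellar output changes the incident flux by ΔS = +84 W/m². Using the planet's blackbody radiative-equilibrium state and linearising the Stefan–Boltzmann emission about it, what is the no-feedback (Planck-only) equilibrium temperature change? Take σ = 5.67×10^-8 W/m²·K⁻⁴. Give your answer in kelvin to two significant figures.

Irradiance scales as 1/d², so S = 1365 W/m² × (1/0.874)² = 1787 W/m².
Unperturbed T_e = [1787·(1−0.327)/(4σ)]^¼ = 269.8 K.
TOA radiative forcing: ΔF = (1−α)ΔS/4 = 0.673·(+84)/4 = 14.13 W/m².
Planck response: λ_P = 4σT_e³ = 4·5.67×10⁻⁸·(269.8)³ = 4.457 W/m²/K.
Hence the no-feedback warming is ΔF/(4σT_e³) = 3.17 K.

3.2 K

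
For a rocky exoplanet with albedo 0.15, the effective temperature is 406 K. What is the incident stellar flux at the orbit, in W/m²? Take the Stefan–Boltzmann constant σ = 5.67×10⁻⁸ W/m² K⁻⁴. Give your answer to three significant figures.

7250 W/m²

Invert the energy balance for S: S = 4σT⁴/(1−α).
The emitted flux is σT⁴ = 1541 W/m².
S = 4·1541/0.85 = 7250 W/m².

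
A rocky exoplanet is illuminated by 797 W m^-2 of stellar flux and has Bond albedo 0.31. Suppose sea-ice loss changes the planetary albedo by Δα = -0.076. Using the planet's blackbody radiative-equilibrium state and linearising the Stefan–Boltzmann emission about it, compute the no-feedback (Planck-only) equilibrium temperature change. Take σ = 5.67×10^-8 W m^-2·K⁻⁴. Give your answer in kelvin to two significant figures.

6.1 K

The baseline emission temperature is T_e = 221.9 K.
The change in absorbed flux is Δ[S(1−α)/4] = −SΔα/4 = 15.14 W m^-2.
The Planck feedback parameter is 4σT_e³ = 2.478 W m^-2/K.
Hence the no-feedback warming is ΔF/(4σT_e³) = 6.11 K.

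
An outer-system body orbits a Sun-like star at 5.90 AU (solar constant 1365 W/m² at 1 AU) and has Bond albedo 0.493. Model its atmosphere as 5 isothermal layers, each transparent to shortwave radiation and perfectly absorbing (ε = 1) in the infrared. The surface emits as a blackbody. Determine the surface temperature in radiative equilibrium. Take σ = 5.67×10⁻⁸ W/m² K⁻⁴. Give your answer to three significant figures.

151 kelvin

By the inverse-square law, S = 1365/5.90² = 39.21 W/m².
OLR = S(1−α)/4 = 4.970 W/m²; the top layer radiates at T_e = 96.76 K.
Layer-by-layer balance gives σT_s⁴ = (N+1)σT_e⁴, so T_s = 6^¼·96.76 = 151.4 K.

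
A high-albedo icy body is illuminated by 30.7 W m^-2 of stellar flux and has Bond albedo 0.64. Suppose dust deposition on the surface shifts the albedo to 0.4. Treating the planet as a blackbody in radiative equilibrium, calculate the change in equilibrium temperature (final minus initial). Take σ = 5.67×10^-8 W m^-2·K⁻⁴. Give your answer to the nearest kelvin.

11 K

Initial: T₁ = [S(1−0.64)/(4σ)]^(1/4) = 83.55 K.
Final:   T₂ = [S(1−0.4)/(4σ)]^(1/4) = 94.93 K.
ΔT = T₂ − T₁ = 11.38 K.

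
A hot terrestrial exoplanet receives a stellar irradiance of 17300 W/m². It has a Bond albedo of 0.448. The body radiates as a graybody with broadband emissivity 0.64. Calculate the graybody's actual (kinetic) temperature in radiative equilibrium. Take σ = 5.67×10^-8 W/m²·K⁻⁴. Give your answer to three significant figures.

506 K

Averaging over the sphere, the absorbed flux is S(1−α)/4 = 2387 W/m².
Equating to εσT⁴ with ε = 0.64: T = (2387/0.64σ)^(1/4) = 506.5 K.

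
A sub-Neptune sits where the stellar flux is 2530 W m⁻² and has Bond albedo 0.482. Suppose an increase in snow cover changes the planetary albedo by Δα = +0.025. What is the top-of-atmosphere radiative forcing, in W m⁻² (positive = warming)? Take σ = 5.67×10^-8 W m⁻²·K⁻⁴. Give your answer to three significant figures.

-15.8 W m⁻²

TOA radiative forcing: ΔF = −S·Δα/4 = −2530·(+0.025)/4 = -15.81 W m⁻².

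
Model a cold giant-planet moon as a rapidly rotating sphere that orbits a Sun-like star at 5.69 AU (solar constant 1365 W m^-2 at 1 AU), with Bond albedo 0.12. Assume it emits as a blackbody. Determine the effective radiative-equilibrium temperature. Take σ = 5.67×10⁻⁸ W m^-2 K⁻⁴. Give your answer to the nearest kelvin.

113 kelvin

By the inverse-square law, S = 1365/5.69² = 42.16 W m^-2.
Absorbed flux (global mean): S(1−α)/4 = 42.16·0.88/4 = 9.275 W m^-2.
In equilibrium σT⁴ equals this, so T = 113.1 K.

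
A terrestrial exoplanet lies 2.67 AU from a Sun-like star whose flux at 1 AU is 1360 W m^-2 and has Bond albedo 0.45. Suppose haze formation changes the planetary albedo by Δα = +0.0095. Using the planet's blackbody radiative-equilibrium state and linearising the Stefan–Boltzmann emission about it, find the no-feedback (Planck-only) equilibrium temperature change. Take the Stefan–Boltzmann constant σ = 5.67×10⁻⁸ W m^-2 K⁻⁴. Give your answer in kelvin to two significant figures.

By the inverse-square law, S = 1360/2.67² = 190.8 W m^-2.
Reference equilibrium: T_e = [S(1−α)/(4σ)]^(1/4) = 146.7 K.
ΔF = −(S/4)Δα = −(190.8/4)×(+0.0095) = -0.4531 W m^-2.
The Planck feedback parameter is 4σT_e³ = 0.7154 W m^-2/K.
ΔT₀ = ΔF/λ_P = -0.4531/0.7154 = -0.633 K.

-0.63 kelvin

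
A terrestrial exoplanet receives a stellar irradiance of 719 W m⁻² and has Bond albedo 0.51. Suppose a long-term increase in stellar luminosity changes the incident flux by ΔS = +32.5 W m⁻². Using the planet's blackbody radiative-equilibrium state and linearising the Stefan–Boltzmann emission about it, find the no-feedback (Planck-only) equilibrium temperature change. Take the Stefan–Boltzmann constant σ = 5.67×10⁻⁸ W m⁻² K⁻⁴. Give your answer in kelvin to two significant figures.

2.2 K

Unperturbed T_e = [719.0·(1−0.51)/(4σ)]^¼ = 198.5 K.
TOA radiative forcing: ΔF = (1−α)ΔS/4 = 0.49·(+32.5)/4 = 3.981 W m⁻².
Linearising σT⁴ gives d(σT⁴)/dT = 4σT_e³ = 1.775 W m⁻² per K.
ΔT₀ = ΔF/λ_P = 3.981/1.775 = 2.24 K.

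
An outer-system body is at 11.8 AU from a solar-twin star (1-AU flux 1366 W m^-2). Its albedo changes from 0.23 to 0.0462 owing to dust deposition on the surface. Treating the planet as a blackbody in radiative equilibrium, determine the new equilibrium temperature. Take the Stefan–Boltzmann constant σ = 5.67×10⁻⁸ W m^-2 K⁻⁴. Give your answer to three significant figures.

80.1 K

Irradiance scales as 1/d², so S = 1366 W m^-2 × (1/11.8)² = 9.810 W m^-2.
With the new albedo, S(1−α₂)/4 = 2.339 W m^-2, so T₂ = 80.14 K.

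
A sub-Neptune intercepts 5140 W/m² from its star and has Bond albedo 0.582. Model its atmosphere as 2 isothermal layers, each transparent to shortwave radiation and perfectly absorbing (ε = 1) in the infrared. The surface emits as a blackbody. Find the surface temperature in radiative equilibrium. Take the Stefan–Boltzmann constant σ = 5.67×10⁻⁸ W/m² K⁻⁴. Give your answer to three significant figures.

OLR = S(1−α)/4 = 537.1 W/m²; the top layer radiates at T_e = 312.0 K.
With N = 2 opaque layers, T_s = (N+1)^(1/4)·T_e = 3^(1/4)·312.0 = 410.6 K.

411 kelvin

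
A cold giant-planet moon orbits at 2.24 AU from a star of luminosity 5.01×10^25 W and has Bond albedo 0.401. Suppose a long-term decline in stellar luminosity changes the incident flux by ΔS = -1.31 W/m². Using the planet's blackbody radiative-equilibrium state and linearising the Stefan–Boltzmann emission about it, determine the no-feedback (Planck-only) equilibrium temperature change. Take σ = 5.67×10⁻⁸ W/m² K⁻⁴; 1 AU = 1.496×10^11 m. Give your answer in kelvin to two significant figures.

-0.91 K

d = 2.24 × 1.496×10^11 m = 3.351×10^11 m.
S = L/(4πd²) = 35.50 W/m².
Reference equilibrium: T_e = [S(1−α)/(4σ)]^(1/4) = 98.40 K.
Only a fraction (1−α) is absorbed and it's spread over 4πR², so ΔF = (1−α)ΔS/4 = -0.1962 W/m².
Planck response: λ_P = 4σT_e³ = 4·5.67×10⁻⁸·(98.40)³ = 0.2161 W/m²/K.
Hence the no-feedback warming is ΔF/(4σT_e³) = -0.908 K.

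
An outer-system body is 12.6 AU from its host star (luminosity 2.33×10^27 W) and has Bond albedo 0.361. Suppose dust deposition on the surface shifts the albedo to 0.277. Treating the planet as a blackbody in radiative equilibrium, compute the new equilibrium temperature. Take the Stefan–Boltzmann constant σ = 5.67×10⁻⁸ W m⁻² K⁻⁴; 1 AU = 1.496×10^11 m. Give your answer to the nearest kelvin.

Orbital distance: d = 12.6 AU = 1.885×10^12 m.
Flux at the orbit: S = L/(4πd²) = 2.33×10^27/(4π·(1.88×10^12)²) = 52.18 W m⁻².
With the new albedo, S(1−α₂)/4 = 9.432 W m⁻², so T₂ = 113.6 K.

114 K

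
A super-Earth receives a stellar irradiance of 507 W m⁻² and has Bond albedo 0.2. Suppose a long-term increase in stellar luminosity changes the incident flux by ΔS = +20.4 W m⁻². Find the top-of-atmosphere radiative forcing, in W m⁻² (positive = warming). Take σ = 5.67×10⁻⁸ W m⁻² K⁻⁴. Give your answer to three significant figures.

Only a fraction (1−α) is absorbed and it's spread over 4πR², so ΔF = (1−α)ΔS/4 = 4.080 W m⁻².

4.08 W m⁻²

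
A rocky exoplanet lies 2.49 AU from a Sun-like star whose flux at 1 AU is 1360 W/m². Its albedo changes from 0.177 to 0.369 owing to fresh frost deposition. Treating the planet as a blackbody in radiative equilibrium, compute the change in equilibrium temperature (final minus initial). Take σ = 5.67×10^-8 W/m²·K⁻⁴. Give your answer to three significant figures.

Flux at the orbit: S = 1360/(2.49)² = 219.4 W/m².
Before: T₁ = [219.4·0.823/(4σ)]^(1/4) = 168.0 K.
Final:   T₂ = [S(1−0.369)/(4σ)]^(1/4) = 157.2 K.
Change: 157.2 − 168.0 = -10.79 K.

-10.8 kelvin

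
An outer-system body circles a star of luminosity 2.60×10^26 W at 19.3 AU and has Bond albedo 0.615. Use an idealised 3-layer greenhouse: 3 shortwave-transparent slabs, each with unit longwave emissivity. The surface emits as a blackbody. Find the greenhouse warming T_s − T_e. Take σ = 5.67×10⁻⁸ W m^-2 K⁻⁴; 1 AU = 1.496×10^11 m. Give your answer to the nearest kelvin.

19 K

Orbital distance: d = 19.3 AU = 2.887×10^12 m.
S = L/(4πd²) = 2.482 W m^-2.
Top-of-atmosphere balance: σT_e⁴ = S(1−α)/4 = 0.2389 W m^-2 → T_e = 45.31 K.
T_s = (N+1)^(1/4)·T_e = 64.07 K.
So the greenhouse effect raises the surface by 64.07 − 45.31 = 18.77 K.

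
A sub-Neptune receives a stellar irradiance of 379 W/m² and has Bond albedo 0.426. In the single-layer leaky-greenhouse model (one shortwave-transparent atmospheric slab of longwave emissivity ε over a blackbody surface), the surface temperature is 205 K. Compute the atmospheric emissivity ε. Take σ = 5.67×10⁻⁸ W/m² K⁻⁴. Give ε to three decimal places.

First, T_e = [379.0·(1−0.426)/(4σ)]^(1/4) = 176.0 K.
Since (2−ε)/2 = (T_e/T_s)⁴ = 0.5431, ε = 0.9138.

0.914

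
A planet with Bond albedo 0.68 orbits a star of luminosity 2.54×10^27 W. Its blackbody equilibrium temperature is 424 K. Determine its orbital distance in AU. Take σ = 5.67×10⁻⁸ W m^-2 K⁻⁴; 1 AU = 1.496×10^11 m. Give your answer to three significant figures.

0.628 AU

Energy balance gives S = 4σT⁴/(1−α) = 22910 W m^-2.
From L = 4πd²S, d = √(2.54×10^27/(4π·22910)) = 9.394×10^10 m = 0.6279 AU.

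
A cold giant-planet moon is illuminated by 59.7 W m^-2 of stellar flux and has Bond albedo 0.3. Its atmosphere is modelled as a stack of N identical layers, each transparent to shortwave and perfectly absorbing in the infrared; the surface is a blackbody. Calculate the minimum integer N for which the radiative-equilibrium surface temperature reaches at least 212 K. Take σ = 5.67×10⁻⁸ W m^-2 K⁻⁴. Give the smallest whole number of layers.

OLR = S(1−α)/4 = 10.45 W m^-2; the top layer radiates at T_e = 116.5 K.
T_s = (N+1)^(1/4)·T_e ≥ 212 K requires N+1 ≥ (T_s/T_e)⁴ = (212/116.5)⁴ = 10.963.
The minimum whole number is N = 10.

10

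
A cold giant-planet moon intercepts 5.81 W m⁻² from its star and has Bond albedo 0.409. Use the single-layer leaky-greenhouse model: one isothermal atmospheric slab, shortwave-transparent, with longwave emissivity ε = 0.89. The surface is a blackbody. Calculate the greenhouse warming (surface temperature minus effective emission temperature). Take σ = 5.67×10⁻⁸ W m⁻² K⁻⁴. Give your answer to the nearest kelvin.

10 kelvin

At the top of the atmosphere, σT_e⁴ = S(1−α)/4 = 0.8584 W m⁻², giving T_e = 62.38 K.
The surface balance (absorbed SW + ε·downward IR = σT_s⁴) with T_a⁴ = T_s⁴/2 reduces to T_s = T_e·[2/(2−ε)]^¼ = 72.27 K.
Greenhouse warming: T_s − T_e = 9.892 K.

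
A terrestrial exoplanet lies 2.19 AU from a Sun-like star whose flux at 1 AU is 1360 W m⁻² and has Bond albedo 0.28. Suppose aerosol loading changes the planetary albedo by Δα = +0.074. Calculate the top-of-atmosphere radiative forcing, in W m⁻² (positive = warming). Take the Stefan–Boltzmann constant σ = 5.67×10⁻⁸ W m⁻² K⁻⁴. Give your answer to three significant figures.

By the inverse-square law, S = 1360/2.19² = 283.6 W m⁻².
TOA radiative forcing: ΔF = −S·Δα/4 = −283.6·(+0.074)/4 = -5.246 W m⁻².

-5.25 W m⁻²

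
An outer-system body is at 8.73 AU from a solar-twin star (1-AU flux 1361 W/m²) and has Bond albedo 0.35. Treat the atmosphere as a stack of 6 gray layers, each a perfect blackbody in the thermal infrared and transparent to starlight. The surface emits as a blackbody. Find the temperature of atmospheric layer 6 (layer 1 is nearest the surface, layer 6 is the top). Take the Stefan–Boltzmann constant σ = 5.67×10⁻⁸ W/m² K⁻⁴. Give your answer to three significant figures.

84.6 K

Irradiance scales as 1/d², so S = 1361 W/m² × (1/8.73)² = 17.86 W/m².
OLR = S(1−α)/4 = 2.902 W/m²; the top layer radiates at T_e = 84.58 K.
Each opaque layer satisfies 2T_j⁴ = T_{j−1}⁴ + T_{j+1}⁴, giving T_k⁴ = (N+1−k)T_e⁴.
T_6 = (1)^(1/4)·84.58 = 84.58 K.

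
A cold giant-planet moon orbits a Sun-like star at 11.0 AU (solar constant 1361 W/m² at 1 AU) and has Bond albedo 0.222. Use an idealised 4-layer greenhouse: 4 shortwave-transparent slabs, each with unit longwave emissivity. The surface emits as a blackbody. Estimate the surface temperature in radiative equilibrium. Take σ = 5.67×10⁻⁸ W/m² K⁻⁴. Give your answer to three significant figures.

Irradiance scales as 1/d², so S = 1361 W/m² × (1/11.0)² = 11.25 W/m².
Top-of-atmosphere balance: σT_e⁴ = S(1−α)/4 = 2.188 W/m² → T_e = 78.81 K.
With N = 4 opaque layers, T_s = (N+1)^(1/4)·T_e = 5^(1/4)·78.81 = 117.9 K.

118 K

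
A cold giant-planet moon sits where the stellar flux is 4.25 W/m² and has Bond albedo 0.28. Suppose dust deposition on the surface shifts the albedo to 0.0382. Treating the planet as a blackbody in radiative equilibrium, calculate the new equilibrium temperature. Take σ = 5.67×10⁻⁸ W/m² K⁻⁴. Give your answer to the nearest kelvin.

With the new albedo, S(1−α₂)/4 = 1.022 W/m², so T₂ = 65.16 K.

65 K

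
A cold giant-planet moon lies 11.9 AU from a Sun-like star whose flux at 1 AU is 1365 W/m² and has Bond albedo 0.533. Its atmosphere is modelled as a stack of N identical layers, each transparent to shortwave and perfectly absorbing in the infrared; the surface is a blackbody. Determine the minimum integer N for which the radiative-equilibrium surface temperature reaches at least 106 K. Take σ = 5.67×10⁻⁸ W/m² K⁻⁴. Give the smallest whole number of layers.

Irradiance scales as 1/d², so S = 1365 W/m² × (1/11.9)² = 9.639 W/m².
OLR = S(1−α)/4 = 1.125 W/m²; the top layer radiates at T_e = 66.75 K.
Need (N+1)T_e⁴ ≥ T_s⁴, i.e. N+1 ≥ (106/66.75)⁴ = 6.361.
The minimum whole number is N = 6.

6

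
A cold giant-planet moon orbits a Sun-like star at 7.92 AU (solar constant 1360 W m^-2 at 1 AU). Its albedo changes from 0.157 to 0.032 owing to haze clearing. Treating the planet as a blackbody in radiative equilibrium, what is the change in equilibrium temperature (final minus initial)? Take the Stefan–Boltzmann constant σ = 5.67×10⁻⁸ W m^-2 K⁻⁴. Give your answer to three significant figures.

3.33 K

Irradiance scales as 1/d², so S = 1360 W m^-2 × (1/7.92)² = 21.68 W m^-2.
Before: T₁ = [21.68·0.843/(4σ)]^(1/4) = 94.75 K.
With α = 0.032, T₂ = 98.08 K.
ΔT = T₂ − T₁ = 3.332 K.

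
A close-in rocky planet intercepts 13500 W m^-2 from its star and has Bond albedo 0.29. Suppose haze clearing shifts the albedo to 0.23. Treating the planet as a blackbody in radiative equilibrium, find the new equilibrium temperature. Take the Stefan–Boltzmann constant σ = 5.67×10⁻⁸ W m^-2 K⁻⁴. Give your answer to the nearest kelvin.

463 K

T₂ = [S(1−α₂)/(4σ)]^(1/4) = [13500·0.77/(4σ)]^(1/4) = 462.7 K.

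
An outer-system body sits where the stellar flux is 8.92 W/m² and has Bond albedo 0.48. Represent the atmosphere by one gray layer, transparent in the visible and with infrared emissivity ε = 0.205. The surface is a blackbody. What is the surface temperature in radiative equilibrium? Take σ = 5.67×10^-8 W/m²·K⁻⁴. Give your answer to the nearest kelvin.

Effective emission temperature (TOA balance): σT_e⁴ = S(1−α)/4 = 1.160 W/m² → T_e = 67.25 K.
The surface balance (absorbed SW + ε·downward IR = σT_s⁴) with T_a⁴ = T_s⁴/2 reduces to T_s = T_e·[2/(2−ε)]^¼ = 69.09 K.

69 kelvin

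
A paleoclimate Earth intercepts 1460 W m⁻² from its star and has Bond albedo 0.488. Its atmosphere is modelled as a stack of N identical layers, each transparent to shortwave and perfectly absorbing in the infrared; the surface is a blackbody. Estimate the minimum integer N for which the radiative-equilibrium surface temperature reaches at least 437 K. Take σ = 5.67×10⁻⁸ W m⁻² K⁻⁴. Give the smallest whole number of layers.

11

OLR = S(1−α)/4 = 186.9 W m⁻²; the top layer radiates at T_e = 239.6 K.
T_s = (N+1)^(1/4)·T_e ≥ 437 K requires N+1 ≥ (T_s/T_e)⁴ = (437/239.6)⁴ = 11.065.
The minimum whole number is N = 11.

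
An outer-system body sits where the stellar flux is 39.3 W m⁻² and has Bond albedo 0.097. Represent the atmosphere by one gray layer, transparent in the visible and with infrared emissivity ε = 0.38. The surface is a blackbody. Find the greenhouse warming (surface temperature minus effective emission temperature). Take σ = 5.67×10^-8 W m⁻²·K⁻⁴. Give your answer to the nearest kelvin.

Effective emission temperature (TOA balance): σT_e⁴ = S(1−α)/4 = 8.872 W m⁻² → T_e = 111.8 K.
For a single slab of emissivity ε, T_s⁴ = 2T_e⁴/(2−ε); thus T_s = 111.8·(1.235)^(1/4) = 117.9 K.
T_s − T_e = 117.9 − 111.8 = 6.050 K.

6 kelvin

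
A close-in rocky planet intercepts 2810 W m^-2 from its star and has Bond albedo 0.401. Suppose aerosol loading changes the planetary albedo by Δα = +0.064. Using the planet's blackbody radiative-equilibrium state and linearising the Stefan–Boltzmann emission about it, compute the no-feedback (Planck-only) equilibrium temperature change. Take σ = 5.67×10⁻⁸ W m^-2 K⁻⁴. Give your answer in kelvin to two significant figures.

-7.8 kelvin

Reference equilibrium: T_e = [S(1−α)/(4σ)]^(1/4) = 293.5 K.
The change in absorbed flux is Δ[S(1−α)/4] = −SΔα/4 = -44.96 W m^-2.
Planck response: λ_P = 4σT_e³ = 4·5.67×10⁻⁸·(293.5)³ = 5.735 W m^-2/K.
ΔT₀ = ΔF/λ_P = -44.96/5.735 = -7.84 K.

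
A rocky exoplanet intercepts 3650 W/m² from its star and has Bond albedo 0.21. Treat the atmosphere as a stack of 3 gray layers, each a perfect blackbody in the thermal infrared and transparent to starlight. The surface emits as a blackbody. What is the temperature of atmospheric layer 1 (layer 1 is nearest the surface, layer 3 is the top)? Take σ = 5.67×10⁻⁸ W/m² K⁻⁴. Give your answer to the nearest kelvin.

The effective emission temperature is T_e = [S(1−α)/(4σ)]^¼ = 335.8 K.
In the N-layer model, layer k (counted from the surface) has T_k = (N+1−k)^(1/4)·T_e.
T_1 = (3)^(1/4)·335.8 = 441.9 K.

442 K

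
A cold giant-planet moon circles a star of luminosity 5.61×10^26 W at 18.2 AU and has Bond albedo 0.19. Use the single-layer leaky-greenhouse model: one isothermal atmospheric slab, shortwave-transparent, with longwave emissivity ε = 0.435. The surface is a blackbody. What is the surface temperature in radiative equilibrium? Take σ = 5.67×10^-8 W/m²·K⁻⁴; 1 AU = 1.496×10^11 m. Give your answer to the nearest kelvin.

Orbital distance: d = 18.2 AU = 2.723×10^12 m.
Spreading L over a sphere of radius d: S = 5.61×10^26/(4π·2.72×10^12²) = 6.022 W/m².
Effective emission temperature (TOA balance): σT_e⁴ = S(1−α)/4 = 1.219 W/m² → T_e = 68.10 K.
Surface balance with a leaky layer gives σT_s⁴ = σT_e⁴·2/(2−ε), so T_s = T_e·[2/(2−0.435)]^(1/4) = 72.41 K.

72 K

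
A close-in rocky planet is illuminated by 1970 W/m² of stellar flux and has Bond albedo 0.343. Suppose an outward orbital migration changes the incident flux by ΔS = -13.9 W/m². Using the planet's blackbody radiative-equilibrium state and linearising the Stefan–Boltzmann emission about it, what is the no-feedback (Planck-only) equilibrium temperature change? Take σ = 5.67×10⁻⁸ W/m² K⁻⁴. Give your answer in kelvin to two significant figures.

-0.48 kelvin

Reference equilibrium: T_e = [S(1−α)/(4σ)]^(1/4) = 274.9 K.
TOA radiative forcing: ΔF = (1−α)ΔS/4 = 0.657·(-13.9)/4 = -2.283 W/m².
The Planck feedback parameter is 4σT_e³ = 4.709 W/m²/K.
So ΔT₀ = -2.283/4.709 = -0.485 K.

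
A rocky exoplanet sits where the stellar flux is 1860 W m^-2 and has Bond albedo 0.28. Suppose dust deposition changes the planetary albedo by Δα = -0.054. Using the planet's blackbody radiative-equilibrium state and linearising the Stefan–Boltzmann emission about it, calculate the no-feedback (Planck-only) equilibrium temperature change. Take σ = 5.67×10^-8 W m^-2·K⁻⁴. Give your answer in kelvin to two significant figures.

The baseline emission temperature is T_e = 277.2 K.
TOA radiative forcing: ΔF = −S·Δα/4 = −1860·(-0.054)/4 = 25.11 W m^-2.
Linearising σT⁴ gives d(σT⁴)/dT = 4σT_e³ = 4.831 W m^-2 per K.
Hence the no-feedback warming is ΔF/(4σT_e³) = 5.20 K.

5.2 kelvin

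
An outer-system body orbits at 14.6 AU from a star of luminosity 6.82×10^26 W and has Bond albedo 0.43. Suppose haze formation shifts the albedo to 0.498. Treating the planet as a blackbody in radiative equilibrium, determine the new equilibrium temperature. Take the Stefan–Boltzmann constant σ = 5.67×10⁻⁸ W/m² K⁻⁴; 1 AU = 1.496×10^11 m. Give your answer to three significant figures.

Orbital distance: d = 14.6 AU = 2.184×10^12 m.
Flux at the orbit: S = L/(4πd²) = 6.82×10^26/(4π·(2.18×10^12)²) = 11.38 W/m².
With the new albedo, S(1−α₂)/4 = 1.428 W/m², so T₂ = 70.84 K.

70.8 kelvin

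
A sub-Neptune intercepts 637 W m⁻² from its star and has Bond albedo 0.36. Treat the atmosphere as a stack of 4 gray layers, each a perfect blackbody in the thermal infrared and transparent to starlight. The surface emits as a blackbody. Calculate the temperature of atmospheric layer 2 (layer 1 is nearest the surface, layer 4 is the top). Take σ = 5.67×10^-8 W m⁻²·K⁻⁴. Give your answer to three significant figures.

271 K

Top-of-atmosphere balance: σT_e⁴ = S(1−α)/4 = 101.9 W m⁻² → T_e = 205.9 K.
The net upward flux σT_e⁴ is constant between every pair of levels, so T_k⁴ = (N+1−k)T_e⁴.
With k = 2: T_2 = (4+1−2)^¼·205.9 K = 271.0 K.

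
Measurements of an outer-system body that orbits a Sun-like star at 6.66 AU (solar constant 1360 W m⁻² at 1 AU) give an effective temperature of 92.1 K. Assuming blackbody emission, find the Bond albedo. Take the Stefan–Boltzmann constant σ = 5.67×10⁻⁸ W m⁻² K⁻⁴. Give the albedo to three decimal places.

By the inverse-square law, S = 1360/6.66² = 30.66 W m⁻².
Energy balance: S(1−α)/4 = σT⁴, so 1−α = 4σT⁴/S.
4σT⁴ = 4·5.67×10⁻⁸·(92.1)⁴ = 16.32 W m⁻².
1−α = 16.32/30.66 = 0.5322, so α = 0.4678.

0.468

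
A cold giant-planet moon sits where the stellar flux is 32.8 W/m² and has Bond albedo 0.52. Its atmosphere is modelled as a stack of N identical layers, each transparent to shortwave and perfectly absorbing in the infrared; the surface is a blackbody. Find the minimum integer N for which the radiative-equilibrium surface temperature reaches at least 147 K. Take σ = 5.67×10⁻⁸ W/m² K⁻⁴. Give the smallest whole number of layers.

Top-of-atmosphere balance: σT_e⁴ = S(1−α)/4 = 3.936 W/m² → T_e = 91.28 K.
Need (N+1)T_e⁴ ≥ T_s⁴, i.e. N+1 ≥ (147/91.28)⁴ = 6.727.
Rounding up, N = 6.

6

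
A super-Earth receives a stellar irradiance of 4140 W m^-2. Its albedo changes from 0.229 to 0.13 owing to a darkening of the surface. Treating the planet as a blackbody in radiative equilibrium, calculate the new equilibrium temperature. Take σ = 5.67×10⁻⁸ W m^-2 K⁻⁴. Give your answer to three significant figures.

T₂ = [S(1−α₂)/(4σ)]^(1/4) = [4140·0.87/(4σ)]^(1/4) = 355.0 K.

355 K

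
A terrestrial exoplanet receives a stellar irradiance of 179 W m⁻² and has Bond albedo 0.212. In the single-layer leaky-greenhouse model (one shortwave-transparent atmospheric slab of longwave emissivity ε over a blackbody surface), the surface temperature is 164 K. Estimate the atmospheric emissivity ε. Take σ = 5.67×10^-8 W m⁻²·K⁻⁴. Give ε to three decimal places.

TOA balance gives T_e = 157.9 K.
T_s⁴ = T_e⁴·2/(2−ε) → ε = 2 − 2(T_e/T_s)⁴ = 2 − 2·(157.9/164)⁴ = 0.2805.

0.281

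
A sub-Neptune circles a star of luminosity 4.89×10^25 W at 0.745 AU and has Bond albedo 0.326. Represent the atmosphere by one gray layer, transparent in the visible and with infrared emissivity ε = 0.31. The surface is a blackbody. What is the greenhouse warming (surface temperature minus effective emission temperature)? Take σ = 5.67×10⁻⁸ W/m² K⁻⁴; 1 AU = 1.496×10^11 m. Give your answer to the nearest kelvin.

8 K

Orbital distance: d = 0.745 AU = 1.115×10^11 m.
S = L/(4πd²) = 313.3 W/m².
At the top of the atmosphere, σT_e⁴ = S(1−α)/4 = 52.79 W/m², giving T_e = 174.7 K.
For a single slab of emissivity ε, T_s⁴ = 2T_e⁴/(2−ε); thus T_s = 174.7·(1.183)^(1/4) = 182.2 K.
The atmosphere warms the surface by 7.512 K.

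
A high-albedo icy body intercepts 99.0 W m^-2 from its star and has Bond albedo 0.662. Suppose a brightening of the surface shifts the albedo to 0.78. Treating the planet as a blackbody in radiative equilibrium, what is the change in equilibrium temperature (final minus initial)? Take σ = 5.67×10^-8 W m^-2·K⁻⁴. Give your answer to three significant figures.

Before: T₁ = [99.00·0.338/(4σ)]^(1/4) = 110.2 K.
After:  T₂ = [99.00·0.22/(4σ)]^(1/4) = 98.99 K.
Change: 98.99 − 110.2 = -11.22 K.

-11.2 K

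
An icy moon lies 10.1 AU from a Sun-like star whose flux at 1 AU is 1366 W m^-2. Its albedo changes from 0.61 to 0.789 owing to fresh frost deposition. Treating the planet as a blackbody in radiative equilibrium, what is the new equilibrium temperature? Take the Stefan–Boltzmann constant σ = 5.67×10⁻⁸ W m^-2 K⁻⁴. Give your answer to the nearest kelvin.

59 K

By the inverse-square law, S = 1366/10.1² = 13.39 W m^-2.
New equilibrium: T₂ = [(1−0.789)·13.39/(4σ)]^(1/4) = 59.41 K.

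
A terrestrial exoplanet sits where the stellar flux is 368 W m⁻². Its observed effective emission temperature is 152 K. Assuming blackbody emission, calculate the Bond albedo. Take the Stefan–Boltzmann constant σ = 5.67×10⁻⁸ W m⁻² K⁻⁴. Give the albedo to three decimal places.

0.671

Energy balance: S(1−α)/4 = σT⁴, so 1−α = 4σT⁴/S.
4σT⁴ = 4·5.67×10⁻⁸·(152)⁴ = 121.1 W m⁻².
1−α = 121.1/368.0 = 0.3290, so α = 0.6710.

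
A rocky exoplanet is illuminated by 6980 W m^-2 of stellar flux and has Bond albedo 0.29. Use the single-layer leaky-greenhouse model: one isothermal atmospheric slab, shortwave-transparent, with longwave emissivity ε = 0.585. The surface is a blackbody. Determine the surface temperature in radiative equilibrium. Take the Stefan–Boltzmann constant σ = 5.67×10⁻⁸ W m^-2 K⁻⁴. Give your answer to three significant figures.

At the top of the atmosphere, σT_e⁴ = S(1−α)/4 = 1239 W m^-2, giving T_e = 384.5 K.
The surface balance (absorbed SW + ε·downward IR = σT_s⁴) with T_a⁴ = T_s⁴/2 reduces to T_s = T_e·[2/(2−ε)]^¼ = 419.2 K.

419 kelvin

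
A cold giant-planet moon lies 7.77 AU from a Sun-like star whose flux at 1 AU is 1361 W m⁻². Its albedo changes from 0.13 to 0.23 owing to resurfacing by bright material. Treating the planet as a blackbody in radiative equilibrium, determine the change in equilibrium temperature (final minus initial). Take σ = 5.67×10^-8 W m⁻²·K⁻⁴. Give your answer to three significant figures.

By the inverse-square law, S = 1361/7.77² = 22.54 W m⁻².
Before: T₁ = [22.54·0.87/(4σ)]^(1/4) = 96.43 K.
After:  T₂ = [22.54·0.77/(4σ)]^(1/4) = 93.53 K.
Change: 93.53 − 96.43 = -2.899 K.

-2.90 K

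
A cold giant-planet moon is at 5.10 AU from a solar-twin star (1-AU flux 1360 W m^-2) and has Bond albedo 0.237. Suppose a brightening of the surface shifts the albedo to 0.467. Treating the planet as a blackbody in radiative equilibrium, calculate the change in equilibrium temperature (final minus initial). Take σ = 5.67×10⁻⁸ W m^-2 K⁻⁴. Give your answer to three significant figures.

Flux at the orbit: S = 1360/(5.10)² = 52.29 W m^-2.
Initial: T₁ = [S(1−0.237)/(4σ)]^(1/4) = 115.2 K.
With α = 0.467, T₂ = 105.3 K.
ΔT = T₂ − T₁ = -9.879 K.

-9.88 K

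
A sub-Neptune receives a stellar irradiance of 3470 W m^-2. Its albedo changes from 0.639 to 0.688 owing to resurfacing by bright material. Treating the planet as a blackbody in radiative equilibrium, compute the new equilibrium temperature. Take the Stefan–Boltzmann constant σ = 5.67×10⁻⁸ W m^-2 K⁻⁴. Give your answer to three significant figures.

263 K

T₂ = [S(1−α₂)/(4σ)]^(1/4) = [3470·0.312/(4σ)]^(1/4) = 262.9 K.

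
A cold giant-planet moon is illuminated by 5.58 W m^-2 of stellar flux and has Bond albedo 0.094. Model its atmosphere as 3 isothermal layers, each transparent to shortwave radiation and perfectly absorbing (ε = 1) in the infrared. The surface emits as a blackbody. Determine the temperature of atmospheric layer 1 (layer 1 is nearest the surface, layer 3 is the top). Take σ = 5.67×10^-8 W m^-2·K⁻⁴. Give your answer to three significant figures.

OLR = S(1−α)/4 = 1.264 W m^-2; the top layer radiates at T_e = 68.71 K.
In the N-layer model, layer k (counted from the surface) has T_k = (N+1−k)^(1/4)·T_e.
With k = 1: T_1 = (3+1−1)^¼·68.71 K = 90.43 K.

90.4 kelvin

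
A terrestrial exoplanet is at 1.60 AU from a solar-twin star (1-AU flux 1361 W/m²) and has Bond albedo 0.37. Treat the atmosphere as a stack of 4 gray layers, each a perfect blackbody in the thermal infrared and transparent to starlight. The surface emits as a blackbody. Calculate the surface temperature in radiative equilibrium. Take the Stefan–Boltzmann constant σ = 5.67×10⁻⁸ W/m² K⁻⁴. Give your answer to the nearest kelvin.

293 K

By the inverse-square law, S = 1361/1.60² = 531.6 W/m².
Top-of-atmosphere balance: σT_e⁴ = S(1−α)/4 = 83.73 W/m² → T_e = 196.0 K.
Layer-by-layer balance gives σT_s⁴ = (N+1)σT_e⁴, so T_s = 5^¼·196.0 = 293.1 K.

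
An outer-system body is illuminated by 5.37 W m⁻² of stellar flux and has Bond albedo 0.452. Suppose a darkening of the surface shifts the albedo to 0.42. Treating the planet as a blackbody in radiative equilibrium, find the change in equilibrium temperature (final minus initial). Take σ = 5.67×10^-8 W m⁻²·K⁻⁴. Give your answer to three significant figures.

With α = 0.452, T₁ = 60.02 K.
With α = 0.42, T₂ = 60.88 K.
ΔT = T₂ − T₁ = 0.8576 K.

0.858 K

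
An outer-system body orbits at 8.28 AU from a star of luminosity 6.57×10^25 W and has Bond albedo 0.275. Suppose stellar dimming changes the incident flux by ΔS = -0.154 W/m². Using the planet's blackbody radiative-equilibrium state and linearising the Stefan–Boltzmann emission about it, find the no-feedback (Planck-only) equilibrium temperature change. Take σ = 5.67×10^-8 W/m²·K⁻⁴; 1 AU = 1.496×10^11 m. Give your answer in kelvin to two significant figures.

-0.65 kelvin

Orbital distance: d = 8.28 AU = 1.239×10^12 m.
Spreading L over a sphere of radius d: S = 6.57×10^25/(4π·1.24×10^12²) = 3.407 W/m².
The baseline emission temperature is T_e = 57.45 K.
ΔF = Δ[S(1−α)]/4 = (1−0.275)·-0.154/4 = -0.02791 W/m².
Planck response: λ_P = 4σT_e³ = 4·5.67×10⁻⁸·(57.45)³ = 0.04300 W/m²/K.
So ΔT₀ = -0.02791/0.04300 = -0.649 K.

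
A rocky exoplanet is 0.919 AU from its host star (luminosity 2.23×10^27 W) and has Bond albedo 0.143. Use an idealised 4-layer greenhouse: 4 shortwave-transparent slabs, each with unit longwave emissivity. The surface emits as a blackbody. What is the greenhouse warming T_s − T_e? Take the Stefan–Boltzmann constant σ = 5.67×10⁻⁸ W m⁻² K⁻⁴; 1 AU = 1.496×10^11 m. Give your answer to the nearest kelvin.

Orbital distance: d = 0.919 AU = 1.375×10^11 m.
S = L/(4πd²) = 9389 W m⁻².
OLR = S(1−α)/4 = 2012 W m⁻²; the top layer radiates at T_e = 434.0 K.
Surface: T_s = (5)^¼·T_e = 649.0 K.
Warming: T_s − T_e = 215.0 K.

215 K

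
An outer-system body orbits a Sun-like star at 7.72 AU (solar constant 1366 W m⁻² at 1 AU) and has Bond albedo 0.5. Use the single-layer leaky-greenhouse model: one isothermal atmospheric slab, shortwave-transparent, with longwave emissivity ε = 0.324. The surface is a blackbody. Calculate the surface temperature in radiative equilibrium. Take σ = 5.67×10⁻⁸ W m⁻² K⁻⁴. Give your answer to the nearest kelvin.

By the inverse-square law, S = 1366/7.72² = 22.92 W m⁻².
At the top of the atmosphere, σT_e⁴ = S(1−α)/4 = 2.865 W m⁻², giving T_e = 84.31 K.
The surface balance (absorbed SW + ε·downward IR = σT_s⁴) with T_a⁴ = T_s⁴/2 reduces to T_s = T_e·[2/(2−ε)]^¼ = 88.12 K.

88 K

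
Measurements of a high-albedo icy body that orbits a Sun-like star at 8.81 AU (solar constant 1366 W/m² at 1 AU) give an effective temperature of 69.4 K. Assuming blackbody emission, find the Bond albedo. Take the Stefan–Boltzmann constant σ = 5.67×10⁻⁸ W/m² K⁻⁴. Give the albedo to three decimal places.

Flux at the orbit: S = 1366/(8.81)² = 17.60 W/m².
Rearranging the radiative balance, α = 1 − 4σT⁴/S.
4σT⁴ = 4·5.67×10⁻⁸·(69.4)⁴ = 5.261 W/m².
1−α = 5.261/17.60 = 0.2989, so α = 0.7011.

0.701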